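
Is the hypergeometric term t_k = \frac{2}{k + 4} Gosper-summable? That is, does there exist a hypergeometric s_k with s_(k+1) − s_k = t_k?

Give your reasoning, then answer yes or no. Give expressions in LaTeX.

No — t_k has no hypergeometric antidifference.

Compute t_(k+1)/t_k: get (k + 4)/(k + 5).
Normal form (A,B,C) = (k + 4, k + 5, 1).
Solve (k + 4)·f(k+1) − (k + 4)·f(k) = 1.
deg f ≤ 0 (via 1,1,0).
Write f(k) = c0. Then LHS − RHS = -1, requiring -1 = 0: contradictory. No certificate.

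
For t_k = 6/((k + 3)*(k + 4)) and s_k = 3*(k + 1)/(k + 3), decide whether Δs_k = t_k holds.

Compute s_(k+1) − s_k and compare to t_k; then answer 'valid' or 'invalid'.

s_(k+1) = 3*(k + 2)/(k + 4)
s_(k+1) − s_k = 6/(k**2 + 7*k + 12)
(s_(k+1) − s_k) − t_k = 0

Valid: the claim telescopes to t_k.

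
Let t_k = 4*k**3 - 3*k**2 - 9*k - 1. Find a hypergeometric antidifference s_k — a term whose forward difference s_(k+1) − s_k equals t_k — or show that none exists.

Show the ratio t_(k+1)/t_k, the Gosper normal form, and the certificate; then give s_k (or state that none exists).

s_k = k*(k**3 - 3*k**2 - 2*k + 3)

t_(k+1)/t_k = (4*k**3 + 9*k**2 - 3*k - 9)/(4*k**3 - 3*k**2 - 9*k - 1).
Gosper form: A/B · C(k+1)/C(k) with A=1, B=1, C=k**3 - 3*k**2/4 - 9*k/4 - 1/4.
Key eq: (1)·f(k+1) = (1)·f(k) + (k**3 - 3*k**2/4 - 9*k/4 - 1/4).
d = 4 from the (0,0,3) case.
A polynomial solution: f(k) = k*(k**3 - 3*k**2 - 2*k + 3)/4.
So s_k = (B(k−1)f/C)·t_k = (k*(k**3 - 3*k**2 - 2*k + 3)/(4*k**3 - 3*k**2 - 9*k - 1))·t_k = k*(k**3 - 3*k**2 - 2*k + 3).
s_(k+1) − s_k = 4*k**3 - 3*k**2 - 9*k - 1 = t_k.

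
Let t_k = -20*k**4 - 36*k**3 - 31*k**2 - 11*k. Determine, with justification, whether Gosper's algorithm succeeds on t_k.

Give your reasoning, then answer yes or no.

t_(k+1)/t_k = (20*k**4 + 116*k**3 + 259*k**2 + 261*k + 98)/(k*(20*k**3 + 36*k**2 + 31*k + 11)).
Take A(k)=1, B(k)=1, C(k)=k**4 + 9*k**3/5 + 31*k**2/20 + 11*k/20.
Need (1)·f(k+1) − (1)·f(k) = k**4 + 9*k**3/5 + 31*k**2/20 + 11*k/20.
d = 5 from the (0,0,4) case.
Solve for f: f(k) = k*(k - 1)*(4*k**3 + 3*k**2 + 2*k + 1)/20 (degree 5 ≤ 5).
Then R = B(k−1)f/C = (k - 1)*(4*k**3 + 3*k**2 + 2*k + 1)/(20*k**3 + 36*k**2 + 31*k + 11), so s_k = R(k)·t_k = k*(-4*k**4 + k**3 + k**2 + k + 1).
Check: Δs_k = k*(-20*k**3 - 36*k**2 - 31*k - 11). ✓

Yes. s_k = k*(-4*k**4 + k**3 + k**2 + k + 1).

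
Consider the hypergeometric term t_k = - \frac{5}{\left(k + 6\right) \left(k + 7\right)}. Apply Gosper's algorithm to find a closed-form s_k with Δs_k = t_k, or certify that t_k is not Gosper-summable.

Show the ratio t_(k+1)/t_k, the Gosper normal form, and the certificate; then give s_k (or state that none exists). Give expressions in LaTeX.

s_k = - \frac{5 k}{6 k + 36}

t_(k+1)/t_k = (k + 6)/(k + 8).
A = k + 6, B = k + 8, C = 1.
Key eq: (k + 6)·f(k+1) = (k + 7)·f(k) + (1).
d = 1 from the (1,1,0) case.
Solving with deg f ≤ 1: f(k) = k/6.
So s_k = (B(k−1)f/C)·t_k = (k*(k + 7)/6)·t_k = -5*k/(6*k + 36).
s_(k+1) − s_k = -5/(k**2 + 13*k + 42) = t_k.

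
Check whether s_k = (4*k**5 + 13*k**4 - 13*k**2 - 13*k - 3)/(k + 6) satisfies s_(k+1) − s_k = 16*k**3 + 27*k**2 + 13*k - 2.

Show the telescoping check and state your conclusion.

Invalid: residual 3*(-12*k**4 - 122*k**3 - 178*k**2 - 80*k + 11)/(k**2 + 13*k + 42) ≠ 0.

s_(k+1) = (-13*k + 4*(k + 1)**5 + 13*(k + 1)**4 - 13*(k + 1)**2 - 16)/(k + 7)
s_(k+1) − s_k = (16*k**5 + 199*k**4 + 670*k**3 + 767*k**2 + 280*k - 51)/(k**2 + 13*k + 42)
(s_(k+1) − s_k) − t_k = 3*(-12*k**4 - 122*k**3 - 178*k**2 - 80*k + 11)/(k**2 + 13*k + 42)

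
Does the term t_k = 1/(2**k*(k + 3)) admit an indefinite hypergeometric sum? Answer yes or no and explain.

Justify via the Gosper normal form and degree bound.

Compute t_(k+1)/t_k: get (k + 3)/(2*(k + 4)).
Factor: A=k/2 + 3/2; B=k + 4; C=1.
Set up (k/2 + 3/2)·f(k+1) − (k + 3)·f(k) − (1) = 0.
deg f ≤ -1 (via 1,1,0).
Negative degree bound (-1): no f exists, t_k not Gosper-summable.

No; the degree bound rules out any f.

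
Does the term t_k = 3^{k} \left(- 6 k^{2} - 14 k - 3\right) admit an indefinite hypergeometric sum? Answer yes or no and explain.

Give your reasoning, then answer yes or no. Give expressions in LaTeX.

Step 1: r(k) = 3*(6*k**2 + 26*k + 23)/(6*k**2 + 14*k + 3).
Gosper form: A/B · C(k+1)/C(k) with A=3, B=1, C=k**2 + 7*k/3 + 1/2.
Key eq: (3)·f(k+1) = (1)·f(k) + (k**2 + 7*k/3 + 1/2).
Degrees (0,0,2) ⇒ d ≤ 2.
Solving with deg f ≤ 2: f(k) = k*(3*k - 2)/6.
Get s_k = R·t_k = 3**k*k*(2 - 3*k) with R(k) = B(k−1)f(k)/C(k) = k*(3*k - 2)/(6*k**2 + 14*k + 3).
Δs = 3**k*(-6*k**2 - 14*k - 3), as required.

Yes. s_k = 3^{k} k \left(2 - 3 k\right).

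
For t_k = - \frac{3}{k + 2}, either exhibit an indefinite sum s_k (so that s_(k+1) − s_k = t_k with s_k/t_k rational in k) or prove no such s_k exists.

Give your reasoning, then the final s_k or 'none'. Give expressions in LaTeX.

not Gosper-summable; s_k does not exist

Step 1: r(k) = (k + 2)/(k + 3).
A = k + 2, B = k + 3, C = 1.
Solve (k + 2)·f(k+1) − (k + 2)·f(k) = 1.
d = 0 from the (1,1,0) case.
Generic f = c0 gives residual -1; -1 = 0 cannot hold, so t_k is not Gosper-summable.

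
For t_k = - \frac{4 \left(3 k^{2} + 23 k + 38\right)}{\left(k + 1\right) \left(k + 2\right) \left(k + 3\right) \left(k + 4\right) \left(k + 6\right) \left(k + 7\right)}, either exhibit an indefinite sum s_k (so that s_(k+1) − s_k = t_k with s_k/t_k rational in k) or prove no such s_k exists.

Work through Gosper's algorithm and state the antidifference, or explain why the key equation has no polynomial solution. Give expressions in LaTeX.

s_k = \frac{2 k \left(- k^{2} - 10 k - 27\right)}{9 \left(k^{3} + 10 k^{2} + 27 k + 18\right)}

Ratio r(k) = (k + 1)*(k + 6)*(23*k + 3*(k + 1)**2 + 61)/((k + 5)*(k + 8)*(3*k**2 + 23*k + 38)).
Gosper form: A/B · C(k+1)/C(k) with A=k + 1, B=k + 8, C=k**3 + 38*k**2/3 + 51*k + 190/3.
Set up (k + 1)·f(k+1) − (k + 7)·f(k) − (k**3 + 38*k**2/3 + 51*k + 190/3) = 0.
From deg A=1, deg B=1, deg C=3: d=6.
Solving with deg f ≤ 6: f(k) = k*(k + 2)*(k + 4)*(k + 5)*(k**2 + 10*k + 27)/54.
Get s_k = R·t_k = 2*k*(-k**2 - 10*k - 27)/(9*(k**3 + 10*k**2 + 27*k + 18)) with R(k) = B(k−1)f(k)/C(k) = k*(k + 2)*(k + 4)*(k + 7)*(k**2 + 10*k + 27)/(18*(3*k**2 + 23*k + 38)).
Δs = 4*(-3*k**2 - 23*k - 38)/(k**6 + 23*k**5 + 207*k**4 + 925*k**3 + 2144*k**2 + 2412*k + 1008), as required.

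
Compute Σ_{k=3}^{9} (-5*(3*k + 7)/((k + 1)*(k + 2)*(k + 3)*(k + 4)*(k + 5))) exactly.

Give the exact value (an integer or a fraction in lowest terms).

Σ = -655/24024

Compute t_(k+1)/t_k: get (k + 1)*(3*k + 10)/((k + 6)*(3*k + 7)).
Take A(k)=k + 1, B(k)=k + 6, C(k)=k + 7/3.
Set up (k + 1)·f(k+1) − (k + 5)·f(k) − (k + 7/3) = 0.
Degrees (1,1,1) ⇒ d ≤ 4.
Solving with deg f ≤ 4: f(k) = k*(k + 2)*(k**2 + 8*k + 19)/36.
Get s_k = R·t_k = 5*k*(-k**2 - 8*k - 19)/(12*(k**3 + 8*k**2 + 19*k + 12)) with R(k) = B(k−1)f(k)/C(k) = k*(k + 2)*(k + 5)*(k**2 + 8*k + 19)/(12*(3*k + 7)).
Check: Δs_k = 5*(-3*k - 7)/(k**5 + 15*k**4 + 85*k**3 + 225*k**2 + 274*k + 120). ✓
Evaluate s at k=10 and k=3: -4975/12012 and -65/168; difference -655/24024.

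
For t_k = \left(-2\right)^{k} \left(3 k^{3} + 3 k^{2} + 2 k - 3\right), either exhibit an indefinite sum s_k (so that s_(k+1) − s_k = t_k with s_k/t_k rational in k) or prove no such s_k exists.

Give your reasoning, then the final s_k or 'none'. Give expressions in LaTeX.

Compute t_(k+1)/t_k: get 2*(-3*k**3 - 12*k**2 - 17*k - 5)/(3*k**3 + 3*k**2 + 2*k - 3).
Take A(k)=-2, B(k)=1, C(k)=k**3 + k**2 + 2*k/3 - 1.
f must satisfy (-2)·f(k+1) − (1)·f(k) = k**3 + k**2 + 2*k/3 - 1.
Degrees (0,0,3) ⇒ d ≤ 3.
A polynomial solution: f(k) = -(k**3 - k**2 - 1)/3.
Then R = B(k−1)f/C = -(k**3 - k**2 - 1)/(3*k**3 + 3*k**2 + 2*k - 3), so s_k = R(k)·t_k = (-2)**k*(-k**3 + k**2 + 1).
s_(k+1) − s_k = (-2)**k*(3*k**3 + 3*k**2 + 2*k - 3) = t_k.

s_k = \left(-2\right)^{k} \left(- k^{3} + k^{2} + 1\right)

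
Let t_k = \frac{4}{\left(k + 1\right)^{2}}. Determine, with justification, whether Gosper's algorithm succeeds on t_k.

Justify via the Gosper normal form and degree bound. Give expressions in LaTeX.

Step 1: r(k) = (k + 1)**2/(k + 2)**2.
Factor: A=k**2 + 2*k + 1; B=k**2 + 4*k + 4; C=1.
f must satisfy (k**2 + 2*k + 1)·f(k+1) − (k**2 + 2*k + 1)·f(k) = 1.
Bound: deg f ≤ 0.
f = c0 ⇒ A·f(k+1) − B(k−1)·f(k) − C = -1. The system {-1 = 0} is inconsistent; no antidifference.

No — t_k has no hypergeometric antidifference.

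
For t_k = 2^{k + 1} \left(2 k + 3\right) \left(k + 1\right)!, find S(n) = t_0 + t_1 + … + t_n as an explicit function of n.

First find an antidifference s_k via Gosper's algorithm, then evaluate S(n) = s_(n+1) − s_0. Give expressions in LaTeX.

S(n) = 4 \cdot 2^{n} \left(n + 2\right)! - 2

t_(k+1)/t_k = 2*(k + 2)*(2*k + 5)/(2*k + 3).
Factor: A=2*k + 4; B=1; C=k + 3/2.
Set up (2*k + 4)·f(k+1) − (1)·f(k) − (k + 3/2) = 0.
From deg A=1, deg B=0, deg C=1: d=0.
Match coefficients ⇒ f(k) = 1/2.
So s_k = (B(k−1)f/C)·t_k = (1/(2*k + 3))·t_k = 2**(k + 1)*factorial(k + 1).
Verify: 2**(k + 1)*(2*k + 3)*factorial(k + 1) matches t_k.
Σ_(k=0)^n t_k = s_(n+1) − s_(0) = (2**(n + 2)*factorial(n + 2)) − (2), i.e. 4*2**n*factorial(n + 2) - 2.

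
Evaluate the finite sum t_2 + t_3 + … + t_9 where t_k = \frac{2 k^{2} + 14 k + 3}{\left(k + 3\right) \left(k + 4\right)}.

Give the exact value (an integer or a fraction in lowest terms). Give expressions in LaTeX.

Σ = 872/65

Compute t_(k+1)/t_k: get (k + 3)*(14*k + 2*(k + 1)**2 + 17)/((k + 5)*(2*k**2 + 14*k + 3)).
Gosper form: A/B · C(k+1)/C(k) with A=k + 3, B=k + 5, C=k**2 + 7*k + 3/2.
Solve (k + 3)·f(k+1) − (k + 4)·f(k) = k**2 + 7*k + 3/2.
From deg A=1, deg B=1, deg C=2: d=2.
Solve for f: f(k) = k*(2*k - 1)/2 (degree 2 ≤ 2).
Get s_k = R·t_k = k*(2*k - 1)/(k + 3) with R(k) = B(k−1)f(k)/C(k) = k*(k + 4)*(2*k - 1)/(2*k**2 + 14*k + 3).
Check: Δs_k = (2*k**2 + 14*k + 3)/(k**2 + 7*k + 12). ✓
Σ_(k=2)^(9) t_k = s_(10) − s_(2) = 190/13 − (6/5) = 872/65.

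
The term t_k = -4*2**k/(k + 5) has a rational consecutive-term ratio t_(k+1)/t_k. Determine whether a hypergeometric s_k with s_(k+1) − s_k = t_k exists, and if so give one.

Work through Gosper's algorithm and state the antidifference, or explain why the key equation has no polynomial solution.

t_(k+1)/t_k = 2*(k + 5)/(k + 6).
Normal form (A,B,C) = (2*k + 10, k + 6, 1).
Key eq: (2*k + 10)·f(k+1) = (k + 5)·f(k) + (1).
Degrees (1,1,0) ⇒ d ≤ -1.
Bound -1 < 0, so the key equation has no polynomial solution.

no hypergeometric antidifference exists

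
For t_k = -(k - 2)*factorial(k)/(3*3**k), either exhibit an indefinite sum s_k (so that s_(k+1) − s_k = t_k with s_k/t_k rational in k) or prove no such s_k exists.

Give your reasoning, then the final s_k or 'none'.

r(k) = (k**2 - 1)/(3*(k - 2)) after simplifying.
Gosper form: A/B · C(k+1)/C(k) with A=k/3 + 1/3, B=1, C=k - 2.
Need (k/3 + 1/3)·f(k+1) − (1)·f(k) = k - 2.
Degrees (1,0,1) ⇒ d ≤ 0.
Match coefficients ⇒ f(k) = 3.
So s_k = (B(k−1)f/C)·t_k = (3/(k - 2))·t_k = -factorial(k)/3**k.
s_(k+1) − s_k = -(k - 2)*factorial(k)/(3*3**k) = t_k.

s_k = -factorial(k)/3**k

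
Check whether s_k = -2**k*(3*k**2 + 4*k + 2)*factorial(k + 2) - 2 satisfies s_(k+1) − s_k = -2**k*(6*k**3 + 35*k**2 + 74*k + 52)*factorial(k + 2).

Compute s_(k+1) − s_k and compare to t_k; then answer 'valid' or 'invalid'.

valid (s_(k+1) − s_k reduces to t_k)

s_(k+1) = -2**(k + 1)*(4*k + 3*(k + 1)**2 + 6)*factorial(k + 3) - 2
s_(k+1) − s_k = -2**k*(6*k**3 + 35*k**2 + 74*k + 52)*factorial(k + 2)
(s_(k+1) − s_k) − t_k = 0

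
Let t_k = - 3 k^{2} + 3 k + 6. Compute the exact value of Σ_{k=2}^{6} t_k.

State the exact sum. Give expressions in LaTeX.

Σ = -180

t_(k+1)/t_k = (k**2 + k - 2)/(k**2 - k - 2).
Take A(k)=1, B(k)=1, C(k)=k**2 - k - 2.
Key eq: (1)·f(k+1) = (1)·f(k) + (k**2 - k - 2).
Bound: deg f ≤ 3.
Solve for f: f(k) = k*(k - 4)*(k + 1)/3 (degree 3 ≤ 3).
So s_k = (B(k−1)f/C)·t_k = (k*(k - 4)/(3*(k - 2)))·t_k = k*(-k**2 + 3*k + 4).
s_(k+1) − s_k = -3*k**2 + 3*k + 6 = t_k.
Sum = s_(7) − s_(2); s_(7) = -168, s_(2) = 12 ⇒ -180.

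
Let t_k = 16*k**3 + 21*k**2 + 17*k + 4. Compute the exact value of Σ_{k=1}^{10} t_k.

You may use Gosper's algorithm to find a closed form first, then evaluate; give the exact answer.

The ratio is (16*k**3 + 69*k**2 + 107*k + 58)/(16*k**3 + 21*k**2 + 17*k + 4).
Gosper form: A/B · C(k+1)/C(k) with A=1, B=1, C=k**3 + 21*k**2/16 + 17*k/16 + 1/4.
Need (1)·f(k+1) − (1)·f(k) = k**3 + 21*k**2/16 + 17*k/16 + 1/4.
d = 4 from the (0,0,3) case.
A polynomial solution: f(k) = k*(4*k**3 - k**2 + 2*k - 1)/16.
Get s_k = R·t_k = k*(4*k**3 - k**2 + 2*k - 1) with R(k) = B(k−1)f(k)/C(k) = k*(4*k**3 - k**2 + 2*k - 1)/(16*k**3 + 21*k**2 + 17*k + 4).
Δs = 16*k**3 + 21*k**2 + 17*k + 4, as required.
Σ_(k=1)^(10) t_k = s_(11) − s_(1) = 57464 − (4) = 57460.

Σ = 57460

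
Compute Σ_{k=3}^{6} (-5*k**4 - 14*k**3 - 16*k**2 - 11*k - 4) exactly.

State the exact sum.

Σ = -18928

Ratio r(k) = (5*k**4 + 34*k**3 + 88*k**2 + 105*k + 50)/(5*k**4 + 14*k**3 + 16*k**2 + 11*k + 4).
Take A(k)=1, B(k)=1, C(k)=k**4 + 14*k**3/5 + 16*k**2/5 + 11*k/5 + 4/5.
Solve (1)·f(k+1) − (1)·f(k) = k**4 + 14*k**3/5 + 16*k**2/5 + 11*k/5 + 4/5.
From deg A=0, deg B=0, deg C=4: d=5.
Solving with deg f ≤ 5: f(k) = k*(k + 1)**2*(k**2 - k + 1)/5.
So s_k = (B(k−1)f/C)·t_k = (k*(k + 1)*(k**2 - k + 1)/(5*k**3 + 9*k**2 + 7*k + 4))·t_k = k*(-k**4 - k**3 - k - 1).
Check: Δs_k = -5*k**4 - 14*k**3 - 16*k**2 - 11*k - 4. ✓
Σ_(k=3)^(6) t_k = s_(7) − s_(3) = -19264 − (-336) = -18928.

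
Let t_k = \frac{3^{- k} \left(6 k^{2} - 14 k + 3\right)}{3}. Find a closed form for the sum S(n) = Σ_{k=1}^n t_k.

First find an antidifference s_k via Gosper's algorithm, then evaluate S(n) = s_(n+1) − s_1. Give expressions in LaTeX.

Compute t_(k+1)/t_k: get (6*k**2 - 2*k - 5)/(3*(6*k**2 - 14*k + 3)).
Factor: A=1/3; B=1; C=k**2 - 7*k/3 + 1/2.
f must satisfy (1/3)·f(k+1) − (1)·f(k) = k**2 - 7*k/3 + 1/2.
deg f ≤ 2 (via 0,0,2).
Match coefficients ⇒ f(k) = -(k - 1)*(3*k - 1)/2.
So s_k = (B(k−1)f/C)·t_k = (-3*(k - 1)*(3*k - 1)/(6*k**2 - 14*k + 3))·t_k = (-3*k**2 + 4*k - 1)/3**k.
s_(k+1) − s_k = (6*k**2 - 14*k + 3)/(3*3**k) = t_k.
Evaluate: s_(n+1) = 3**(-n - 1)*n*(-3*n - 2); subtract s_(1) = 0 ⇒ S(n) = 3**(-n - 1)*n*(-3*n - 2).

S(n) = 3^{- n - 1} n \left(- 3 n - 2\right)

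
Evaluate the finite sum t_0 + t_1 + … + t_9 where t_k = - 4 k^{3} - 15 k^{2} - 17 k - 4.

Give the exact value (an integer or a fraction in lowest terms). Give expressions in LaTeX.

Σ = -13180

Step 1: r(k) = (4*k**3 + 27*k**2 + 59*k + 40)/(4*k**3 + 15*k**2 + 17*k + 4).
Factor: A=1; B=1; C=k**3 + 15*k**2/4 + 17*k/4 + 1.
Need (1)·f(k+1) − (1)·f(k) = k**3 + 15*k**2/4 + 17*k/4 + 1.
d = 4 from the (0,0,3) case.
Solve for f: f(k) = k*(k**3 + 3*k**2 + 2*k - 2)/4 (degree 4 ≤ 4).
Certificate R = B(k−1)f/C = k*(k**3 + 3*k**2 + 2*k - 2)/(4*k**3 + 15*k**2 + 17*k + 4) gives s_k = k*(-k**3 - 3*k**2 - 2*k + 2).
Verify: -4*k**3 - 15*k**2 - 17*k - 4 matches t_k.
Σ_(k=0)^(9) t_k = s_(10) − s_(0) = -13180 − (0) = -13180.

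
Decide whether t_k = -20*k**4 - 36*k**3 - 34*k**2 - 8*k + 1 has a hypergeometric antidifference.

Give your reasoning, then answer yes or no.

Yes. s_k = k**2*(-4*k**3 + k**2 + 4).

Ratio r(k) = (20*k**4 + 116*k**3 + 262*k**2 + 264*k + 97)/(20*k**4 + 36*k**3 + 34*k**2 + 8*k - 1).
So A=1 and B=1, with C=k**4 + 9*k**3/5 + 17*k**2/10 + 2*k/5 - 1/20.
Set up (1)·f(k+1) − (1)·f(k) − (k**4 + 9*k**3/5 + 17*k**2/10 + 2*k/5 - 1/20) = 0.
Degrees (0,0,4) ⇒ d ≤ 5.
Coefficient equations give f(k) = k**2*(4*k**3 - k**2 - 4)/20.
R(k) = B(k−1)·f(k)/C(k) = k**2*(4*k**3 - k**2 - 4)/(20*k**4 + 36*k**3 + 34*k**2 + 8*k - 1); s_k = R·t_k = k**2*(-4*k**3 + k**2 + 4).
Verify: -20*k**4 - 36*k**3 - 34*k**2 - 8*k + 1 matches t_k.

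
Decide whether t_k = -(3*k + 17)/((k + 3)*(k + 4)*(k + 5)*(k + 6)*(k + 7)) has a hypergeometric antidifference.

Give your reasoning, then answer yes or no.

Yes. s_k = k*(-k**2 - 13*k - 54)/(72*(k**3 + 13*k**2 + 54*k + 72)).

Compute t_(k+1)/t_k: get (k + 3)*(3*k + 20)/((k + 8)*(3*k + 17)).
Gosper form: A/B · C(k+1)/C(k) with A=k + 3, B=k + 8, C=k + 17/3.
Need (k + 3)·f(k+1) − (k + 7)·f(k) = k + 17/3.
From deg A=1, deg B=1, deg C=1: d=4.
Match coefficients ⇒ f(k) = k*(k + 5)*(k**2 + 13*k + 54)/216.
R(k) = B(k−1)·f(k)/C(k) = k*(k + 5)*(k + 7)*(k**2 + 13*k + 54)/(72*(3*k + 17)); s_k = R·t_k = k*(-k**2 - 13*k - 54)/(72*(k**3 + 13*k**2 + 54*k + 72)).
Check: Δs_k = (-3*k - 17)/(k**5 + 25*k**4 + 245*k**3 + 1175*k**2 + 2754*k + 2520). ✓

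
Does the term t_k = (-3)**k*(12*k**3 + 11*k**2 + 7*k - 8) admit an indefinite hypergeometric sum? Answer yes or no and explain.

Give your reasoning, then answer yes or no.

Yes. s_k = (-3)**k*(-3*k**3 + 4*k**2 - k + 2).

The ratio is 3*(-12*k**3 - 47*k**2 - 65*k - 22)/(12*k**3 + 11*k**2 + 7*k - 8).
So A=-3 and B=1, with C=k**3 + 11*k**2/12 + 7*k/12 - 2/3.
Set up (-3)·f(k+1) − (1)·f(k) − (k**3 + 11*k**2/12 + 7*k/12 - 2/3) = 0.
Bound: deg f ≤ 3.
Solve for f: f(k) = -(3*k**3 - 4*k**2 + k - 2)/12 (degree 3 ≤ 3).
Certificate R = B(k−1)f/C = -(3*k**3 - 4*k**2 + k - 2)/(12*k**3 + 11*k**2 + 7*k - 8) gives s_k = (-3)**k*(-3*k**3 + 4*k**2 - k + 2).
Check: Δs_k = (-3)**k*(12*k**3 + 11*k**2 + 7*k - 8). ✓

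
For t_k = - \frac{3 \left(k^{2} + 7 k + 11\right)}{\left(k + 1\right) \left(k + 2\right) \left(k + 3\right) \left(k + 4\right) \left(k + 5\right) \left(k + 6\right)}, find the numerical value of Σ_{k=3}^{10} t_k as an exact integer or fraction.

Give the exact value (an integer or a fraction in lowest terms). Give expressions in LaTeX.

Σ = -13/2688

t_(k+1)/t_k = (k + 1)*(7*k + (k + 1)**2 + 18)/((k + 7)*(k**2 + 7*k + 11)).
Take A(k)=k + 1, B(k)=k + 7, C(k)=k**2 + 7*k + 11.
Need (k + 1)·f(k+1) − (k + 6)·f(k) = k**2 + 7*k + 11.
Degrees (1,1,2) ⇒ d ≤ 5.
Coefficient equations give f(k) = k*(k + 2)*(k + 4)*(k**2 + 9*k + 23)/45.
Get s_k = R·t_k = k*(-k**2 - 9*k - 23)/(15*(k**3 + 9*k**2 + 23*k + 15)) with R(k) = B(k−1)f(k)/C(k) = k*(k + 2)*(k + 4)*(k + 6)*(k**2 + 9*k + 23)/(45*(k**2 + 7*k + 11)).
s_(k+1) − s_k = 3*(-k**2 - 7*k - 11)/(k**6 + 21*k**5 + 175*k**4 + 735*k**3 + 1624*k**2 + 1764*k + 720) = t_k.
Evaluate s at k=11 and k=3: -297/4480 and -59/960; difference -13/2688.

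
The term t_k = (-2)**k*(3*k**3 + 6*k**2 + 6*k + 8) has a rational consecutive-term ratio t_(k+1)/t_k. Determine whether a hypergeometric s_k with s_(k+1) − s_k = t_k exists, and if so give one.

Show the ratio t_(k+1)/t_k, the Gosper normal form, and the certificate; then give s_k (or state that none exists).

s_k = (-2)**k*(-k**3 - 2)

Compute t_(k+1)/t_k: get 2*(-3*k**3 - 15*k**2 - 27*k - 23)/(3*k**3 + 6*k**2 + 6*k + 8).
Factor: A=-2; B=1; C=k**3 + 2*k**2 + 2*k + 8/3.
Solve (-2)·f(k+1) − (1)·f(k) = k**3 + 2*k**2 + 2*k + 8/3.
deg f ≤ 3 (via 0,0,3).
Coefficient equations give f(k) = -(k**3 + 2)/3.
Then R = B(k−1)f/C = -(k**3 + 2)/(3*k**3 + 6*k**2 + 6*k + 8), so s_k = R(k)·t_k = (-2)**k*(-k**3 - 2).
Δs = (-2)**k*(k**3 + 2*(k + 1)**3 + 6), as required.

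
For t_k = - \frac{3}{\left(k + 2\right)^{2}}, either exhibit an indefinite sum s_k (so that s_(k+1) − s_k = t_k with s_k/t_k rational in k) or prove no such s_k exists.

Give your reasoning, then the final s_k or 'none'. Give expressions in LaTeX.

Step 1: r(k) = (k + 2)**2/(k + 3)**2.
Take A(k)=k**2 + 4*k + 4, B(k)=k**2 + 6*k + 9, C(k)=1.
Solve (k**2 + 4*k + 4)·f(k+1) − (k**2 + 4*k + 4)·f(k) = 1.
Degrees (2,2,0) ⇒ d ≤ 0.
Write f(k) = c0. Then LHS − RHS = -1, requiring -1 = 0: contradictory. No certificate.

none (Gosper's algorithm certifies no s_k)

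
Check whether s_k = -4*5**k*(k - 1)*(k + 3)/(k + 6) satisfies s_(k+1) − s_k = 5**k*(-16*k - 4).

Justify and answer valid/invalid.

s_(k+1) = -20*5**k*k*(k + 4)/(k + 7)
s_(k+1) − s_k = 5**k*(-16*k**3 - 164*k**2 - 436*k - 84)/(k**2 + 13*k + 42)
(s_(k+1) − s_k) − t_k = 5**k*(48*k**2 + 288*k + 84)/(k**2 + 13*k + 42)

Invalid: residual 5**k*(48*k**2 + 288*k + 84)/(k**2 + 13*k + 42) ≠ 0.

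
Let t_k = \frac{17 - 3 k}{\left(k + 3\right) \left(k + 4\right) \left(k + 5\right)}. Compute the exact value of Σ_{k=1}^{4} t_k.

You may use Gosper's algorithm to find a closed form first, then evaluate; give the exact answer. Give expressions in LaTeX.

The ratio is (k + 3)*(3*k - 14)/((k + 6)*(3*k - 17)).
So A=k + 3 and B=k + 6, with C=k - 17/3.
Need (k + 3)·f(k+1) − (k + 5)·f(k) = k - 17/3.
d = 2 from the (1,1,1) case.
A polynomial solution: f(k) = -k*(k + 16)/9.
Get s_k = R·t_k = k*(k + 16)/(3*(k + 3)*(k + 4)) with R(k) = B(k−1)f(k)/C(k) = -k*(k + 5)*(k + 16)/(3*(3*k - 17)).
s_(k+1) − s_k = (17 - 3*k)/(k**3 + 12*k**2 + 47*k + 60) = t_k.
Evaluate s at k=5 and k=1: 35/72 and 17/60; difference 73/360.

Σ = 73/360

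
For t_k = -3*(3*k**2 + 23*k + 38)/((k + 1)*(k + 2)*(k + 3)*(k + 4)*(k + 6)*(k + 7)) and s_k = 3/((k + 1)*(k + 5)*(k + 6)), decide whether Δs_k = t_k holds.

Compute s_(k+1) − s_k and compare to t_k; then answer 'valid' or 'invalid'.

Invalid: residual 6*(4*k**2 + 27*k + 41)/(k**7 + 28*k**6 + 322*k**5 + 1960*k**4 + 6769*k**3 + 13132*k**2 + 13068*k + 5040) ≠ 0.

s_(k+1) = 3/((k + 2)*(k + 6)*(k + 7))
s_(k+1) − s_k = 9*(-k - 3)/(k**5 + 21*k**4 + 163*k**3 + 567*k**2 + 844*k + 420)
(s_(k+1) − s_k) − t_k = 6*(4*k**2 + 27*k + 41)/(k**7 + 28*k**6 + 322*k**5 + 1960*k**4 + 6769*k**3 + 13132*k**2 + 13068*k + 5040)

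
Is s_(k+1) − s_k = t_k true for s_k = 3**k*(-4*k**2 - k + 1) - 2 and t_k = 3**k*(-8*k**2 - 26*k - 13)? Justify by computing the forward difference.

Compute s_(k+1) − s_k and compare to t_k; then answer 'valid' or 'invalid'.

s_(k+1) = -3*3**k*(k + 4*(k + 1)**2) - 2
s_(k+1) − s_k = 3**k*(-8*k**2 - 26*k - 13)
(s_(k+1) − s_k) − t_k = 0

valid (s_(k+1) − s_k reduces to t_k)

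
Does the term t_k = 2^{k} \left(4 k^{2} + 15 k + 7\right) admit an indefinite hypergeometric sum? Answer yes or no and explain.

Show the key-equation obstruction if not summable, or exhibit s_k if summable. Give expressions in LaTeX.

t_(k+1)/t_k = 2*(4*k**2 + 23*k + 26)/(4*k**2 + 15*k + 7).
Take A(k)=2, B(k)=1, C(k)=k**2 + 15*k/4 + 7/4.
Key eq: (2)·f(k+1) = (1)·f(k) + (k**2 + 15*k/4 + 7/4).
Degrees (0,0,2) ⇒ d ≤ 2.
Match coefficients ⇒ f(k) = (4*k**2 - k + 1)/4.
Get s_k = R·t_k = 2**k*(4*k**2 - k + 1) with R(k) = B(k−1)f(k)/C(k) = (4*k**2 - k + 1)/(4*k**2 + 15*k + 7).
Δs = 2**k*(4*k**2 + 15*k + 7), as required.

Yes. s_k = 2^{k} \left(4 k^{2} - k + 1\right).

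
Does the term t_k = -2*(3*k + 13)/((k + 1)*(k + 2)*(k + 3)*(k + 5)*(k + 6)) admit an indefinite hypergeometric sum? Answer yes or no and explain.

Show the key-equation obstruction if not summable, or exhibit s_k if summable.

Yes. s_k = k*(-k**2 - 8*k - 17)/(5*(k**3 + 8*k**2 + 17*k + 10)).

t_(k+1)/t_k = (k + 1)*(k + 5)*(3*k + 16)/((k + 4)*(k + 7)*(3*k + 13)).
So A=k + 1 and B=k + 7, with C=k**2 + 25*k/3 + 52/3.
Solve (k + 1)·f(k+1) − (k + 6)·f(k) = k**2 + 25*k/3 + 52/3.
Bound: deg f ≤ 5.
Solving with deg f ≤ 5: f(k) = k*(k + 3)*(k + 4)*(k**2 + 8*k + 17)/30.
Certificate R = B(k−1)f/C = k*(k + 3)*(k + 6)*(k**2 + 8*k + 17)/(10*(3*k + 13)) gives s_k = k*(-k**2 - 8*k - 17)/(5*(k**3 + 8*k**2 + 17*k + 10)).
s_(k+1) − s_k = 2*(-3*k - 13)/(k**5 + 17*k**4 + 107*k**3 + 307*k**2 + 396*k + 180) = t_k.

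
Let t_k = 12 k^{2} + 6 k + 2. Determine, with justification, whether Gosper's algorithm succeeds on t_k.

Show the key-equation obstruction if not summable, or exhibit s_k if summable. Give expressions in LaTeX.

Yes. s_k = k \left(4 k^{2} - 3 k + 1\right).

The ratio is (6*k**2 + 15*k + 10)/(6*k**2 + 3*k + 1).
Normal form (A,B,C) = (1, 1, k**2 + k/2 + 1/6).
Key eq: (1)·f(k+1) = (1)·f(k) + (k**2 + k/2 + 1/6).
deg f ≤ 3 (via 0,0,2).
Solve for f: f(k) = k*(4*k**2 - 3*k + 1)/12 (degree 3 ≤ 3).
R(k) = B(k−1)·f(k)/C(k) = k*(4*k**2 - 3*k + 1)/(2*(6*k**2 + 3*k + 1)); s_k = R·t_k = k*(4*k**2 - 3*k + 1).
s_(k+1) − s_k = 12*k**2 + 6*k + 2 = t_k.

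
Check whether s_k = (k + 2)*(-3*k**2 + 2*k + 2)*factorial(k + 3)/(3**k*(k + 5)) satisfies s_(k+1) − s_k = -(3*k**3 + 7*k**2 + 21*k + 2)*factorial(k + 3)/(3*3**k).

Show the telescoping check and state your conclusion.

Invalid: residual (3*k**4 + 22*k**3 + 47*k**2 + 113*k + 16)*factorial(k + 3)/(3**k*(k + 5)*(k + 6)) ≠ 0.

s_(k+1) = -(k + 3)*(3*k**2 + 4*k - 1)*factorial(k + 4)/(3*3**k*(k + 6))
s_(k+1) − s_k = -(3*k**5 + 31*k**4 + 122*k**3 + 302*k**2 + 313*k + 12)*factorial(k + 3)/(3*3**k*(k + 5)*(k + 6))
(s_(k+1) − s_k) − t_k = (3*k**4 + 22*k**3 + 47*k**2 + 113*k + 16)*factorial(k + 3)/(3**k*(k + 5)*(k + 6))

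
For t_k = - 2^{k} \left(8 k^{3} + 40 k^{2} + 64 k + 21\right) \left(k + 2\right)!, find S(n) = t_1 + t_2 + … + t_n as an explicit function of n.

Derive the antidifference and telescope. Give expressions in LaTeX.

S(n) = - 8 \cdot 2^{n} n^{2} \left(n + 3\right)! - 20 \cdot 2^{n} n \left(n + 3\right)! - 6 \cdot 2^{n} \left(n + 3\right)! + 36

The ratio is 2*(8*k**4 + 88*k**3 + 360*k**2 + 637*k + 399)/(8*k**3 + 40*k**2 + 64*k + 21).
A = 2*k + 6, B = 1, C = k**3 + 5*k**2 + 8*k + 21/8.
Set up (2*k + 6)·f(k+1) − (1)·f(k) − (k**3 + 5*k**2 + 8*k + 21/8) = 0.
deg f ≤ 2 (via 1,0,3).
A polynomial solution: f(k) = (4*k**2 + 2*k - 3)/8.
Then R = B(k−1)f/C = (4*k**2 + 2*k - 3)/(8*k**3 + 40*k**2 + 64*k + 21), so s_k = R(k)·t_k = -2**k*(4*k**2 + 2*k - 3)*factorial(k + 2).
s_(k+1) − s_k = -2**k*(8*k**3 + 40*k**2 + 64*k + 21)*factorial(k + 2) = t_k.
Evaluate: s_(n+1) = -2**(n + 1)*(4*n**2 + 10*n + 3)*factorial(n + 3); subtract s_(1) = -36 ⇒ S(n) = -8*2**n*n**2*factorial(n + 3) - 20*2**n*n*factorial(n + 3) - 6*2**n*factorial(n + 3) + 36.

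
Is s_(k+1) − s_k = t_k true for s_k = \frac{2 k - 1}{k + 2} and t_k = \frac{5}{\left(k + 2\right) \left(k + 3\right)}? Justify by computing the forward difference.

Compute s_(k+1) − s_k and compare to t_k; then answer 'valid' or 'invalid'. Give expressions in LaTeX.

Valid — Δs_k = t_k.

s_(k+1) = (2*k + 1)/(k + 3)
s_(k+1) − s_k = 5/(k**2 + 5*k + 6)
(s_(k+1) − s_k) − t_k = 0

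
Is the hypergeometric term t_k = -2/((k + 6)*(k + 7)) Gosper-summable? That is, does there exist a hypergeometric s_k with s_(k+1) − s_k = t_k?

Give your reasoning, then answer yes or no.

Compute t_(k+1)/t_k: get (k + 6)/(k + 8).
A = k + 6, B = k + 8, C = 1.
f must satisfy (k + 6)·f(k+1) − (k + 7)·f(k) = 1.
d = 1 from the (1,1,0) case.
Solve for f: f(k) = k/6 (degree 1 ≤ 1).
Get s_k = R·t_k = -k/(3*k + 18) with R(k) = B(k−1)f(k)/C(k) = k*(k + 7)/6.
s_(k+1) − s_k = -2/(k**2 + 13*k + 42) = t_k.

Yes. s_k = -k/(3*k + 18).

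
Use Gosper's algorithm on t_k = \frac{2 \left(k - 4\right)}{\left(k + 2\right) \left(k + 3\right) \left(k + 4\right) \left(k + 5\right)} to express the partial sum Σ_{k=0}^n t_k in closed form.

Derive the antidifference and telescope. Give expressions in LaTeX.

S(n) = \frac{- n^{3} - 12 n^{2} - 59 n - 48}{12 \left(n^{3} + 12 n^{2} + 47 n + 60\right)}

Step 1: r(k) = (k - 3)*(k + 2)/((k - 4)*(k + 6)).
A = k + 2, B = k + 6, C = k - 4.
Solve (k + 2)·f(k+1) − (k + 5)·f(k) = k - 4.
deg f ≤ 3 (via 1,1,1).
Match coefficients ⇒ f(k) = -k*(k**2 + 9*k + 38)/24.
Certificate R = B(k−1)f/C = -k*(k + 5)*(k**2 + 9*k + 38)/(24*(k - 4)) gives s_k = k*(-k**2 - 9*k - 38)/(12*(k + 2)*(k + 3)*(k + 4)).
Δs = 2*(k - 4)/(k**4 + 14*k**3 + 71*k**2 + 154*k + 120), as required.
s_(n+1) = (-n**3 - 12*n**2 - 59*n - 48)/(12*(n**3 + 12*n**2 + 47*n + 60)) and s_(0) = 0, so S(n) = (-n**3 - 12*n**2 - 59*n - 48)/(12*(n**3 + 12*n**2 + 47*n + 60)).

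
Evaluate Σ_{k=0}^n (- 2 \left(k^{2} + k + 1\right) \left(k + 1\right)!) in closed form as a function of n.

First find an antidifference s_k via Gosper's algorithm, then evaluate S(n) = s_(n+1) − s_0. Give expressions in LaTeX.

r(k) = (k + 2)*(k + (k + 1)**2 + 2)/(k**2 + k + 1) after simplifying.
Take A(k)=k + 2, B(k)=1, C(k)=k**2 + k + 1.
Key eq: (k + 2)·f(k+1) = (1)·f(k) + (k**2 + k + 1).
d = 1 from the (1,0,2) case.
A polynomial solution: f(k) = k - 1.
Certificate R = B(k−1)f/C = (k - 1)/(k**2 + k + 1) gives s_k = -2*(k - 1)*factorial(k + 1).
Check: Δs_k = -2*(k**2 + k + 1)*factorial(k + 1). ✓
Telescope: S(n) = s_(n+1) − s_(0) = -2*n*factorial(n + 2) − (2) = -2*n*factorial(n + 2) - 2.

S(n) = - 2 n \left(n + 2\right)! - 2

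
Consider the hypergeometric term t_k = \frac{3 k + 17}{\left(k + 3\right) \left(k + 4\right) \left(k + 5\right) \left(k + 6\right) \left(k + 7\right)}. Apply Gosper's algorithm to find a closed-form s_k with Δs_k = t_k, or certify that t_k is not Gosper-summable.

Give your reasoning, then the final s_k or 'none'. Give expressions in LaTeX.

s_k = \frac{k \left(k^{2} + 13 k + 54\right)}{72 \left(k^{3} + 13 k^{2} + 54 k + 72\right)}

Ratio r(k) = (k + 3)*(3*k + 20)/((k + 8)*(3*k + 17)).
So A=k + 3 and B=k + 8, with C=k + 17/3.
Solve (k + 3)·f(k+1) − (k + 7)·f(k) = k + 17/3.
Degrees (1,1,1) ⇒ d ≤ 4.
Solving with deg f ≤ 4: f(k) = k*(k + 5)*(k**2 + 13*k + 54)/216.
So s_k = (B(k−1)f/C)·t_k = (k*(k + 5)*(k + 7)*(k**2 + 13*k + 54)/(72*(3*k + 17)))·t_k = k*(k**2 + 13*k + 54)/(72*(k**3 + 13*k**2 + 54*k + 72)).
Verify: (3*k + 17)/(k**5 + 25*k**4 + 245*k**3 + 1175*k**2 + 2754*k + 2520) matches t_k.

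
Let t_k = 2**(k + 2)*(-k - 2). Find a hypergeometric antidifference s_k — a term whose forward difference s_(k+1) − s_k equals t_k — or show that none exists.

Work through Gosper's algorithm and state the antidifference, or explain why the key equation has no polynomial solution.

s_k = -2**(k + 2)*k

t_(k+1)/t_k = 2*(k + 3)/(k + 2).
Gosper form: A/B · C(k+1)/C(k) with A=2, B=1, C=k + 2.
Key eq: (2)·f(k+1) = (1)·f(k) + (k + 2).
From deg A=0, deg B=0, deg C=1: d=1.
A polynomial solution: f(k) = k.
Certificate R = B(k−1)f/C = k/(k + 2) gives s_k = -2**(k + 2)*k.
Verify: 2**(k + 2)*(-k - 2) matches t_k.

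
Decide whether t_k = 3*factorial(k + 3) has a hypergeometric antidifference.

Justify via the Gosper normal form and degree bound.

No — key equation has no polynomial f.

t_(k+1)/t_k = k + 4.
Factor: A=k + 4; B=1; C=1.
f must satisfy (k + 4)·f(k+1) − (1)·f(k) = 1.
deg f ≤ -1 (via 1,0,0).
Bound -1 < 0, so the key equation has no polynomial solution.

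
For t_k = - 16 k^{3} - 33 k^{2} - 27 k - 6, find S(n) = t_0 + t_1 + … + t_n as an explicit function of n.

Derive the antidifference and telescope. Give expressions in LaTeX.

r(k) = (16*k**3 + 81*k**2 + 141*k + 82)/(16*k**3 + 33*k**2 + 27*k + 6) after simplifying.
Take A(k)=1, B(k)=1, C(k)=k**3 + 33*k**2/16 + 27*k/16 + 3/8.
Need (1)·f(k+1) − (1)·f(k) = k**3 + 33*k**2/16 + 27*k/16 + 3/8.
Degrees (0,0,3) ⇒ d ≤ 4.
Solving with deg f ≤ 4: f(k) = k*(4*k**3 + 3*k**2 + k - 2)/16.
Certificate R = B(k−1)f/C = k*(4*k**3 + 3*k**2 + k - 2)/(16*k**3 + 33*k**2 + 27*k + 6) gives s_k = k*(-4*k**3 - 3*k**2 - k + 2).
Check: Δs_k = -16*k**3 - 33*k**2 - 27*k - 6. ✓
Telescope: S(n) = s_(n+1) − s_(0) = -4*n**4 - 19*n**3 - 34*n**2 - 25*n - 6 − (0) = -4*n**4 - 19*n**3 - 34*n**2 - 25*n - 6.

S(n) = - 4 n^{4} - 19 n^{3} - 34 n^{2} - 25 n - 6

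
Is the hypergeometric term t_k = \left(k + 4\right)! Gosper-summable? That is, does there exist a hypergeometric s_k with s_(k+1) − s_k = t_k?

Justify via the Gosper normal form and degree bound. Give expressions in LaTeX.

Ratio r(k) = k + 5.
So A=k + 5 and B=1, with C=1.
Solve (k + 5)·f(k+1) − (1)·f(k) = 1.
From deg A=1, deg B=0, deg C=0: d=-1.
Negative degree bound (-1): no f exists, t_k not Gosper-summable.

No — key equation has no polynomial f.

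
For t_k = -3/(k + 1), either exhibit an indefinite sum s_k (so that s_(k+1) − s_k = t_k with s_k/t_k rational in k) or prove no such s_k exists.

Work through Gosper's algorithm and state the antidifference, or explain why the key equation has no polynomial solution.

r(k) = (k + 1)/(k + 2) after simplifying.
Factor: A=k + 1; B=k + 2; C=1.
Set up (k + 1)·f(k+1) − (k + 1)·f(k) − (1) = 0.
d = 0 from the (1,1,0) case.
Write f(k) = c0. Then LHS − RHS = -1, requiring -1 = 0: contradictory. No certificate.

not Gosper-summable; s_k does not exist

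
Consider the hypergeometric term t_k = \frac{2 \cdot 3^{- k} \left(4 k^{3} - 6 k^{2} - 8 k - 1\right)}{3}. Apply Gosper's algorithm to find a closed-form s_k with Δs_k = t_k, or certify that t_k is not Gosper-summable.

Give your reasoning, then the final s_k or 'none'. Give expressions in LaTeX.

Compute t_(k+1)/t_k: get (4*k**3 + 6*k**2 - 8*k - 11)/(3*(4*k**3 - 6*k**2 - 8*k - 1)).
Gosper form: A/B · C(k+1)/C(k) with A=1/3, B=1, C=k**3 - 3*k**2/2 - 2*k - 1/4.
Need (1/3)·f(k+1) − (1)·f(k) = k**3 - 3*k**2/2 - 2*k - 1/4.
From deg A=0, deg B=0, deg C=3: d=3.
Solving with deg f ≤ 3: f(k) = -3*k*(2*k**2 - 1)/4.
R(k) = B(k−1)·f(k)/C(k) = -3*k*(2*k**2 - 1)/(4*k**3 - 6*k**2 - 8*k - 1); s_k = R·t_k = (-4*k**3 + 2*k)/3**k.
s_(k+1) − s_k = 2*(4*k**3 - 6*k**2 - 8*k - 1)/(3*3**k) = t_k.

s_k = 3^{- k} \left(- 4 k^{3} + 2 k\right)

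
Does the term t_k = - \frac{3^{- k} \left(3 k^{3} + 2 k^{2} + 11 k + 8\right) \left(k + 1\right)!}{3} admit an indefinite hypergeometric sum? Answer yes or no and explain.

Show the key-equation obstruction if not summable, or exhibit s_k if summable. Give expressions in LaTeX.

Ratio r(k) = (3*k**4 + 17*k**3 + 46*k**2 + 72*k + 48)/(3*(3*k**3 + 2*k**2 + 11*k + 8)).
So A=k/3 + 2/3 and B=1, with C=k**3 + 2*k**2/3 + 11*k/3 + 8/3.
Need (k/3 + 2/3)·f(k+1) − (1)·f(k) = k**3 + 2*k**2/3 + 11*k/3 + 8/3.
From deg A=1, deg B=0, deg C=3: d=2.
A polynomial solution: f(k) = (k + 1)*(3*k - 4).
R(k) = B(k−1)·f(k)/C(k) = 3*(k + 1)*(3*k - 4)/(3*k**3 + 2*k**2 + 11*k + 8); s_k = R·t_k = -(k + 1)*(3*k - 4)*factorial(k + 1)/3**k.
Verify: -(3*k**3 + 2*k**2 + 11*k + 8)*factorial(k + 1)/(3*3**k) matches t_k.

Yes. s_k = - 3^{- k} \left(k + 1\right) \left(3 k - 4\right) \left(k + 1\right)!.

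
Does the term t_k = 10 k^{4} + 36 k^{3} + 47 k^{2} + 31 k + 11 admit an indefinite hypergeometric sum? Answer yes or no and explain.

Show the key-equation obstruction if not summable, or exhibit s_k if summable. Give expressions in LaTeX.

Yes. s_k = k \left(2 k^{4} + 4 k^{3} + k^{2} + k + 3\right).

Ratio r(k) = (10*k**4 + 76*k**3 + 215*k**2 + 273*k + 135)/(10*k**4 + 36*k**3 + 47*k**2 + 31*k + 11).
So A=1 and B=1, with C=k**4 + 18*k**3/5 + 47*k**2/10 + 31*k/10 + 11/10.
f must satisfy (1)·f(k+1) − (1)·f(k) = k**4 + 18*k**3/5 + 47*k**2/10 + 31*k/10 + 11/10.
deg f ≤ 5 (via 0,0,4).
Match coefficients ⇒ f(k) = k*(2*k**4 + 4*k**3 + k**2 + k + 3)/10.
So s_k = (B(k−1)f/C)·t_k = (k*(2*k**4 + 4*k**3 + k**2 + k + 3)/(10*k**4 + 36*k**3 + 47*k**2 + 31*k + 11))·t_k = k*(2*k**4 + 4*k**3 + k**2 + k + 3).
Check: Δs_k = 10*k**4 + 36*k**3 + 47*k**2 + 31*k + 11. ✓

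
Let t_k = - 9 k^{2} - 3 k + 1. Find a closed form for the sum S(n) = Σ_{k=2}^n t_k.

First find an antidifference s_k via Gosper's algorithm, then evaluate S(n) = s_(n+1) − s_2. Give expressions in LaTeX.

S(n) = - 3 n^{3} - 6 n^{2} - 2 n + 11

t_(k+1)/t_k = (9*k**2 + 21*k + 11)/(9*k**2 + 3*k - 1).
So A=1 and B=1, with C=k**2 + k/3 - 1/9.
Key eq: (1)·f(k+1) = (1)·f(k) + (k**2 + k/3 - 1/9).
Degrees (0,0,2) ⇒ d ≤ 3.
Coefficient equations give f(k) = k*(3*k**2 - 3*k - 1)/9.
Then R = B(k−1)f/C = k*(3*k**2 - 3*k - 1)/(9*k**2 + 3*k - 1), so s_k = R(k)·t_k = k*(-3*k**2 + 3*k + 1).
Δs = -9*k**2 - 3*k + 1, as required.
s_(n+1) = -3*n**3 - 6*n**2 - 2*n + 1 and s_(2) = -10, so S(n) = -3*n**3 - 6*n**2 - 2*n + 11.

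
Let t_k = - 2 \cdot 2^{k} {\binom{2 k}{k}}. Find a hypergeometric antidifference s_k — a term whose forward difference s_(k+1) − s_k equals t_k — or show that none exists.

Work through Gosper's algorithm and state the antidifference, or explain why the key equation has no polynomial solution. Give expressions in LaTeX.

not Gosper-summable; s_k does not exist

Compute t_(k+1)/t_k: get 4*(2*k + 1)/(k + 1).
A = 8*k + 4, B = k + 1, C = 1.
Set up (8*k + 4)·f(k+1) − (k)·f(k) − (1) = 0.
deg f ≤ -1 (via 1,1,0).
deg f ≤ -1 is impossible — no certificate.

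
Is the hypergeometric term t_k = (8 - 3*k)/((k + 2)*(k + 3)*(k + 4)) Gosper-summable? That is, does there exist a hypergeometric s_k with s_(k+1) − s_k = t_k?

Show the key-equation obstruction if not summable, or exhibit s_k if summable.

Yes. s_k = k*(k + 23)/(6*(k + 2)*(k + 3)).

r(k) = (k + 2)*(3*k - 5)/((k + 5)*(3*k - 8)) after simplifying.
Gosper form: A/B · C(k+1)/C(k) with A=k + 2, B=k + 5, C=k - 8/3.
Set up (k + 2)·f(k+1) − (k + 4)·f(k) − (k - 8/3) = 0.
d = 2 from the (1,1,1) case.
Solve for f: f(k) = -k*(k + 23)/18 (degree 2 ≤ 2).
Then R = B(k−1)f/C = -k*(k + 4)*(k + 23)/(6*(3*k - 8)), so s_k = R(k)·t_k = k*(k + 23)/(6*(k + 2)*(k + 3)).
Check: Δs_k = (8 - 3*k)/(k**3 + 9*k**2 + 26*k + 24). ✓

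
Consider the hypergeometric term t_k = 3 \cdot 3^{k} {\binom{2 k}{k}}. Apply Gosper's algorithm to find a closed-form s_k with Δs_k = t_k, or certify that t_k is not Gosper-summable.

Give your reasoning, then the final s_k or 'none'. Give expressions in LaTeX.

none (Gosper's algorithm certifies no s_k)

Ratio r(k) = 6*(2*k + 1)/(k + 1).
A = 12*k + 6, B = k + 1, C = 1.
f must satisfy (12*k + 6)·f(k+1) − (k)·f(k) = 1.
d = -1 from the (1,1,0) case.
Bound -1 < 0, so the key equation has no polynomial solution.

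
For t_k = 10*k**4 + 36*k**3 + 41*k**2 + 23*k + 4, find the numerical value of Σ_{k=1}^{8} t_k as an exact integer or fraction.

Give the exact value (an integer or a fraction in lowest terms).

Σ = 143600

r(k) = (10*k**4 + 76*k**3 + 209*k**2 + 253*k + 114)/(10*k**4 + 36*k**3 + 41*k**2 + 23*k + 4) after simplifying.
So A=1 and B=1, with C=k**4 + 18*k**3/5 + 41*k**2/10 + 23*k/10 + 2/5.
Set up (1)·f(k+1) − (1)·f(k) − (k**4 + 18*k**3/5 + 41*k**2/10 + 23*k/10 + 2/5) = 0.
deg f ≤ 5 (via 0,0,4).
Match coefficients ⇒ f(k) = k*(2*k**4 + 4*k**3 - k**2 - 1)/10.
R(k) = B(k−1)·f(k)/C(k) = k*(2*k**4 + 4*k**3 - k**2 - 1)/(10*k**4 + 36*k**3 + 41*k**2 + 23*k + 4); s_k = R·t_k = 2*k**5 + 4*k**4 - k**3 - k.
Check: Δs_k = 10*k**4 + 36*k**3 + 41*k**2 + 23*k + 4. ✓
Telescoping: Σ = s_(9) − s_(1) = 143604 − (4) = 143600.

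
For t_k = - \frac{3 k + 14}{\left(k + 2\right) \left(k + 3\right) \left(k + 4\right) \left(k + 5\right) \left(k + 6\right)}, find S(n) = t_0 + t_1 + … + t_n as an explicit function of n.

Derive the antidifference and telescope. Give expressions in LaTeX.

S(n) = \frac{- n^{3} - 13 n^{2} - 54 n - 42}{30 \left(n^{3} + 13 n^{2} + 54 n + 72\right)}

t_(k+1)/t_k = (k + 2)*(3*k + 17)/((k + 7)*(3*k + 14)).
So A=k + 2 and B=k + 7, with C=k + 14/3.
Solve (k + 2)·f(k+1) − (k + 6)·f(k) = k + 14/3.
deg f ≤ 4 (via 1,1,1).
Match coefficients ⇒ f(k) = k*(k + 4)*(k**2 + 10*k + 31)/90.
Certificate R = B(k−1)f/C = k*(k + 4)*(k + 6)*(k**2 + 10*k + 31)/(30*(3*k + 14)) gives s_k = k*(-k**2 - 10*k - 31)/(30*(k**3 + 10*k**2 + 31*k + 30)).
s_(k+1) − s_k = (-3*k - 14)/(k**5 + 20*k**4 + 155*k**3 + 580*k**2 + 1044*k + 720) = t_k.
Evaluate: s_(n+1) = (-n**3 - 13*n**2 - 54*n - 42)/(30*(n**3 + 13*n**2 + 54*n + 72)); subtract s_(0) = 0 ⇒ S(n) = (-n**3 - 13*n**2 - 54*n - 42)/(30*(n**3 + 13*n**2 + 54*n + 72)).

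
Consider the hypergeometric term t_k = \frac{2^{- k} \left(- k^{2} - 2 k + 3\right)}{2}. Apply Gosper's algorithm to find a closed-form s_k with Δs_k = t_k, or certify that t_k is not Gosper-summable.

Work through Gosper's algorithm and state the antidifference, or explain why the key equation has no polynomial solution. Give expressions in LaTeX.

s_k = 2^{- k} \left(k^{2} + 4 k + 2\right)

r(k) = k*(k + 4)/(2*(k**2 + 2*k - 3)) after simplifying.
Gosper form: A/B · C(k+1)/C(k) with A=1/2, B=1, C=k**2 + 2*k - 3.
Set up (1/2)·f(k+1) − (1)·f(k) − (k**2 + 2*k - 3) = 0.
d = 2 from the (0,0,2) case.
Solve for f: f(k) = -2*(k**2 + 4*k + 2) (degree 2 ≤ 2).
R(k) = B(k−1)·f(k)/C(k) = -2*(k**2 + 4*k + 2)/((k - 1)*(k + 3)); s_k = R·t_k = (k**2 + 4*k + 2)/2**k.
Verify: (-k**2 - 2*k + 3)/(2*2**k) matches t_k.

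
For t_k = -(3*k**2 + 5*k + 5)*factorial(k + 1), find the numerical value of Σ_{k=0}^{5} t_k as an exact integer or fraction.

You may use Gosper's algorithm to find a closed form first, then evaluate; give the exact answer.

t_(k+1)/t_k = (k + 2)*(5*k + 3*(k + 1)**2 + 10)/(3*k**2 + 5*k + 5).
Factor: A=k + 2; B=1; C=k**2 + 5*k/3 + 5/3.
Set up (k + 2)·f(k+1) − (1)·f(k) − (k**2 + 5*k/3 + 5/3) = 0.
d = 1 from the (1,0,2) case.
Match coefficients ⇒ f(k) = (3*k - 1)/3.
So s_k = (B(k−1)f/C)·t_k = ((3*k - 1)/(3*k**2 + 5*k + 5))·t_k = -(3*k - 1)*factorial(k + 1).
Check: Δs_k = -(3*k**2 + 5*k + 5)*factorial(k + 1). ✓
Telescoping: Σ = s_(6) − s_(0) = -85680 − (1) = -85681.

Σ = -85681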